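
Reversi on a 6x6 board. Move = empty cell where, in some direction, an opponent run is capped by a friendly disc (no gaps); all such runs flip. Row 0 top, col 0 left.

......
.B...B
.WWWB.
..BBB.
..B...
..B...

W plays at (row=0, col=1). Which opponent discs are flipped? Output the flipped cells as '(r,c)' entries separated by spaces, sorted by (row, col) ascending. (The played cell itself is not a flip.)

Dir NW: edge -> no flip
Dir N: edge -> no flip
Dir NE: edge -> no flip
Dir W: first cell '.' (not opp) -> no flip
Dir E: first cell '.' (not opp) -> no flip
Dir SW: first cell '.' (not opp) -> no flip
Dir S: opp run (1,1) capped by W -> flip
Dir SE: first cell '.' (not opp) -> no flip

Answer: (1,1)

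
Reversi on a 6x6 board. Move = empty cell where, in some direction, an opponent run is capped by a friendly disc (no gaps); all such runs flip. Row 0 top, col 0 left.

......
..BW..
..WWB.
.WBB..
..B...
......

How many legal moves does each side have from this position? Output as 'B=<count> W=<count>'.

-- B to move --
(0,2): flips 1 -> legal
(0,3): flips 2 -> legal
(0,4): no bracket -> illegal
(1,1): flips 1 -> legal
(1,4): flips 2 -> legal
(2,0): flips 1 -> legal
(2,1): flips 2 -> legal
(3,0): flips 1 -> legal
(3,4): flips 1 -> legal
(4,0): no bracket -> illegal
(4,1): no bracket -> illegal
B mobility = 8
-- W to move --
(0,1): flips 1 -> legal
(0,2): flips 1 -> legal
(0,3): no bracket -> illegal
(1,1): flips 1 -> legal
(1,4): no bracket -> illegal
(1,5): no bracket -> illegal
(2,1): no bracket -> illegal
(2,5): flips 1 -> legal
(3,4): flips 2 -> legal
(3,5): flips 1 -> legal
(4,1): flips 1 -> legal
(4,3): flips 1 -> legal
(4,4): flips 1 -> legal
(5,1): no bracket -> illegal
(5,2): flips 2 -> legal
(5,3): flips 1 -> legal
W mobility = 11

Answer: B=8 W=11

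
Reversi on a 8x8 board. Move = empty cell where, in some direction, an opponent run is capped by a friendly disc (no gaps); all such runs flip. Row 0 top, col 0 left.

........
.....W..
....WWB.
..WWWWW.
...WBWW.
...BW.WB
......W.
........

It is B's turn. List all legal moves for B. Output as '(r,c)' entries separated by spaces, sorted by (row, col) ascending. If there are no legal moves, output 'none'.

(0,4): flips 1 -> legal
(0,5): no bracket -> illegal
(0,6): no bracket -> illegal
(1,3): flips 3 -> legal
(1,4): flips 2 -> legal
(1,6): no bracket -> illegal
(2,1): no bracket -> illegal
(2,2): flips 1 -> legal
(2,3): flips 4 -> legal
(2,7): no bracket -> illegal
(3,1): no bracket -> illegal
(3,7): no bracket -> illegal
(4,1): no bracket -> illegal
(4,2): flips 1 -> legal
(4,7): flips 2 -> legal
(5,2): no bracket -> illegal
(5,5): flips 2 -> legal
(6,3): no bracket -> illegal
(6,4): flips 1 -> legal
(6,5): no bracket -> illegal
(6,7): no bracket -> illegal
(7,5): flips 1 -> legal
(7,6): flips 4 -> legal
(7,7): no bracket -> illegal

Answer: (0,4) (1,3) (1,4) (2,2) (2,3) (4,2) (4,7) (5,5) (6,4) (7,5) (7,6)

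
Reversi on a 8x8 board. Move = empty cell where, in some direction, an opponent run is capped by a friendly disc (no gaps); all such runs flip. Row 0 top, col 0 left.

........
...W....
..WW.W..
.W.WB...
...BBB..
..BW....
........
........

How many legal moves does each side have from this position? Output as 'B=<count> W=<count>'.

-- B to move --
(0,2): no bracket -> illegal
(0,3): flips 3 -> legal
(0,4): no bracket -> illegal
(1,1): flips 2 -> legal
(1,2): flips 1 -> legal
(1,4): no bracket -> illegal
(1,5): no bracket -> illegal
(1,6): flips 1 -> legal
(2,0): no bracket -> illegal
(2,1): no bracket -> illegal
(2,4): no bracket -> illegal
(2,6): no bracket -> illegal
(3,0): no bracket -> illegal
(3,2): flips 1 -> legal
(3,5): no bracket -> illegal
(3,6): no bracket -> illegal
(4,0): no bracket -> illegal
(4,1): no bracket -> illegal
(4,2): no bracket -> illegal
(5,4): flips 1 -> legal
(6,2): flips 1 -> legal
(6,3): flips 1 -> legal
(6,4): no bracket -> illegal
B mobility = 8
-- W to move --
(2,4): no bracket -> illegal
(3,2): no bracket -> illegal
(3,5): flips 2 -> legal
(3,6): no bracket -> illegal
(4,1): no bracket -> illegal
(4,2): no bracket -> illegal
(4,6): no bracket -> illegal
(5,1): flips 1 -> legal
(5,4): no bracket -> illegal
(5,5): flips 1 -> legal
(5,6): flips 2 -> legal
(6,1): flips 3 -> legal
(6,2): no bracket -> illegal
(6,3): no bracket -> illegal
W mobility = 5

Answer: B=8 W=5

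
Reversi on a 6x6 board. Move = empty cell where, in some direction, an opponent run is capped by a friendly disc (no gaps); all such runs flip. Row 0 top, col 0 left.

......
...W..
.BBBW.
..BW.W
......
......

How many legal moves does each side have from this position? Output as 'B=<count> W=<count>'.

Answer: B=6 W=3

Derivation:
-- B to move --
(0,2): no bracket -> illegal
(0,3): flips 1 -> legal
(0,4): flips 1 -> legal
(1,2): no bracket -> illegal
(1,4): no bracket -> illegal
(1,5): no bracket -> illegal
(2,5): flips 1 -> legal
(3,4): flips 1 -> legal
(4,2): no bracket -> illegal
(4,3): flips 1 -> legal
(4,4): flips 1 -> legal
(4,5): no bracket -> illegal
B mobility = 6
-- W to move --
(1,0): no bracket -> illegal
(1,1): flips 1 -> legal
(1,2): no bracket -> illegal
(1,4): no bracket -> illegal
(2,0): flips 3 -> legal
(3,0): no bracket -> illegal
(3,1): flips 2 -> legal
(3,4): no bracket -> illegal
(4,1): no bracket -> illegal
(4,2): no bracket -> illegal
(4,3): no bracket -> illegal
W mobility = 3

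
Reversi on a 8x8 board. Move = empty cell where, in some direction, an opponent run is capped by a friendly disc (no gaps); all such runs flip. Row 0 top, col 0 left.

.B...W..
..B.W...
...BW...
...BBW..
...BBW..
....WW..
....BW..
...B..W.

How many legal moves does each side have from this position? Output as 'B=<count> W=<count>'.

Answer: B=8 W=6

Derivation:
-- B to move --
(0,3): no bracket -> illegal
(0,4): flips 2 -> legal
(0,6): no bracket -> illegal
(1,3): no bracket -> illegal
(1,5): flips 1 -> legal
(1,6): no bracket -> illegal
(2,5): flips 1 -> legal
(2,6): flips 1 -> legal
(3,6): flips 1 -> legal
(4,6): flips 2 -> legal
(5,3): no bracket -> illegal
(5,6): flips 1 -> legal
(6,3): no bracket -> illegal
(6,6): flips 2 -> legal
(6,7): no bracket -> illegal
(7,4): no bracket -> illegal
(7,5): no bracket -> illegal
(7,7): no bracket -> illegal
B mobility = 8
-- W to move --
(0,0): no bracket -> illegal
(0,2): no bracket -> illegal
(0,3): no bracket -> illegal
(1,0): no bracket -> illegal
(1,1): no bracket -> illegal
(1,3): no bracket -> illegal
(2,1): no bracket -> illegal
(2,2): flips 3 -> legal
(2,5): no bracket -> illegal
(3,2): flips 4 -> legal
(4,2): flips 3 -> legal
(5,2): no bracket -> illegal
(5,3): flips 1 -> legal
(6,2): no bracket -> illegal
(6,3): flips 1 -> legal
(7,2): no bracket -> illegal
(7,4): flips 1 -> legal
(7,5): no bracket -> illegal
W mobility = 6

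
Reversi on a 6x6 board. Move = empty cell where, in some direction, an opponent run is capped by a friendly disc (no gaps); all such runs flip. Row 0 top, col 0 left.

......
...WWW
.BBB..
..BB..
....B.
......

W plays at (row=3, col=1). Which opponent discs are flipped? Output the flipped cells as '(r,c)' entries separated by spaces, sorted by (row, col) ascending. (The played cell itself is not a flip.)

Answer: (2,2)

Derivation:
Dir NW: first cell '.' (not opp) -> no flip
Dir N: opp run (2,1), next='.' -> no flip
Dir NE: opp run (2,2) capped by W -> flip
Dir W: first cell '.' (not opp) -> no flip
Dir E: opp run (3,2) (3,3), next='.' -> no flip
Dir SW: first cell '.' (not opp) -> no flip
Dir S: first cell '.' (not opp) -> no flip
Dir SE: first cell '.' (not opp) -> no flip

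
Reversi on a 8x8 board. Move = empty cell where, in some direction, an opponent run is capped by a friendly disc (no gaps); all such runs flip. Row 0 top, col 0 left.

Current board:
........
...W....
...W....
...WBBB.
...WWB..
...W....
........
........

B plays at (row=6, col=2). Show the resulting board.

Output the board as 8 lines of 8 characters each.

Place B at (6,2); scan 8 dirs for brackets.
Dir NW: first cell '.' (not opp) -> no flip
Dir N: first cell '.' (not opp) -> no flip
Dir NE: opp run (5,3) (4,4) capped by B -> flip
Dir W: first cell '.' (not opp) -> no flip
Dir E: first cell '.' (not opp) -> no flip
Dir SW: first cell '.' (not opp) -> no flip
Dir S: first cell '.' (not opp) -> no flip
Dir SE: first cell '.' (not opp) -> no flip
All flips: (4,4) (5,3)

Answer: ........
...W....
...W....
...WBBB.
...WBB..
...B....
..B.....
........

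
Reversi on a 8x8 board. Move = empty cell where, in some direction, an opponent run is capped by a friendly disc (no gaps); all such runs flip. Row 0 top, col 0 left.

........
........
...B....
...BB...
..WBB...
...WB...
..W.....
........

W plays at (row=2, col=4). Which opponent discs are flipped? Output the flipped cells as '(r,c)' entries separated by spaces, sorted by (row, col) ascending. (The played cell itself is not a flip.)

Answer: (3,3)

Derivation:
Dir NW: first cell '.' (not opp) -> no flip
Dir N: first cell '.' (not opp) -> no flip
Dir NE: first cell '.' (not opp) -> no flip
Dir W: opp run (2,3), next='.' -> no flip
Dir E: first cell '.' (not opp) -> no flip
Dir SW: opp run (3,3) capped by W -> flip
Dir S: opp run (3,4) (4,4) (5,4), next='.' -> no flip
Dir SE: first cell '.' (not opp) -> no flip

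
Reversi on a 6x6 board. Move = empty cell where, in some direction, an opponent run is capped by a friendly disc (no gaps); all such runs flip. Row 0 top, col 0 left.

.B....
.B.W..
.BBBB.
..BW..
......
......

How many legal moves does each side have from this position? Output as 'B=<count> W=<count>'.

-- B to move --
(0,2): flips 1 -> legal
(0,3): flips 1 -> legal
(0,4): flips 1 -> legal
(1,2): no bracket -> illegal
(1,4): no bracket -> illegal
(3,4): flips 1 -> legal
(4,2): flips 1 -> legal
(4,3): flips 1 -> legal
(4,4): flips 1 -> legal
B mobility = 7
-- W to move --
(0,0): flips 2 -> legal
(0,2): no bracket -> illegal
(1,0): no bracket -> illegal
(1,2): no bracket -> illegal
(1,4): no bracket -> illegal
(1,5): flips 1 -> legal
(2,0): no bracket -> illegal
(2,5): no bracket -> illegal
(3,0): no bracket -> illegal
(3,1): flips 2 -> legal
(3,4): no bracket -> illegal
(3,5): flips 1 -> legal
(4,1): no bracket -> illegal
(4,2): no bracket -> illegal
(4,3): no bracket -> illegal
W mobility = 4

Answer: B=7 W=4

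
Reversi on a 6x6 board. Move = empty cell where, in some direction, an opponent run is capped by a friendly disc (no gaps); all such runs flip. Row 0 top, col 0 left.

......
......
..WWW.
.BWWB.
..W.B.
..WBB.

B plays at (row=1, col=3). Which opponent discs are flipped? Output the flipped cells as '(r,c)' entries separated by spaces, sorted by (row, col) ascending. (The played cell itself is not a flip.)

Answer: (2,2)

Derivation:
Dir NW: first cell '.' (not opp) -> no flip
Dir N: first cell '.' (not opp) -> no flip
Dir NE: first cell '.' (not opp) -> no flip
Dir W: first cell '.' (not opp) -> no flip
Dir E: first cell '.' (not opp) -> no flip
Dir SW: opp run (2,2) capped by B -> flip
Dir S: opp run (2,3) (3,3), next='.' -> no flip
Dir SE: opp run (2,4), next='.' -> no flip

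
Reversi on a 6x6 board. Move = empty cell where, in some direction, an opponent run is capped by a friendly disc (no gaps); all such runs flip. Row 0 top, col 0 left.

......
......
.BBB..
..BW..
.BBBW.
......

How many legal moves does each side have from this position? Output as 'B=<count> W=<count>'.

Answer: B=4 W=6

Derivation:
-- B to move --
(2,4): flips 1 -> legal
(3,4): flips 1 -> legal
(3,5): no bracket -> illegal
(4,5): flips 1 -> legal
(5,3): no bracket -> illegal
(5,4): no bracket -> illegal
(5,5): flips 2 -> legal
B mobility = 4
-- W to move --
(1,0): no bracket -> illegal
(1,1): flips 1 -> legal
(1,2): no bracket -> illegal
(1,3): flips 1 -> legal
(1,4): no bracket -> illegal
(2,0): no bracket -> illegal
(2,4): no bracket -> illegal
(3,0): no bracket -> illegal
(3,1): flips 1 -> legal
(3,4): no bracket -> illegal
(4,0): flips 3 -> legal
(5,0): no bracket -> illegal
(5,1): flips 1 -> legal
(5,2): no bracket -> illegal
(5,3): flips 1 -> legal
(5,4): no bracket -> illegal
W mobility = 6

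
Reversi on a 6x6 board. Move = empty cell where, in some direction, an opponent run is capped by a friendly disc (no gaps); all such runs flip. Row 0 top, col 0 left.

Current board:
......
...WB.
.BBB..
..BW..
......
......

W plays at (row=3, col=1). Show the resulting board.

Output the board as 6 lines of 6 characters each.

Place W at (3,1); scan 8 dirs for brackets.
Dir NW: first cell '.' (not opp) -> no flip
Dir N: opp run (2,1), next='.' -> no flip
Dir NE: opp run (2,2) capped by W -> flip
Dir W: first cell '.' (not opp) -> no flip
Dir E: opp run (3,2) capped by W -> flip
Dir SW: first cell '.' (not opp) -> no flip
Dir S: first cell '.' (not opp) -> no flip
Dir SE: first cell '.' (not opp) -> no flip
All flips: (2,2) (3,2)

Answer: ......
...WB.
.BWB..
.WWW..
......
......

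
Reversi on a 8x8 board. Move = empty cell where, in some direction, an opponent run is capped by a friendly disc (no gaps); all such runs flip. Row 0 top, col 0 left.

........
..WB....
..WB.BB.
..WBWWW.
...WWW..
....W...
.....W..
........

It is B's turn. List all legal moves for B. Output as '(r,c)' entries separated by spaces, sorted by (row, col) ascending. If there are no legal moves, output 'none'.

Answer: (0,1) (1,1) (2,1) (3,1) (3,7) (4,1) (4,6) (4,7) (5,2) (5,3) (5,5) (5,6)

Derivation:
(0,1): flips 1 -> legal
(0,2): no bracket -> illegal
(0,3): no bracket -> illegal
(1,1): flips 2 -> legal
(2,1): flips 1 -> legal
(2,4): no bracket -> illegal
(2,7): no bracket -> illegal
(3,1): flips 2 -> legal
(3,7): flips 3 -> legal
(4,1): flips 1 -> legal
(4,2): no bracket -> illegal
(4,6): flips 1 -> legal
(4,7): flips 1 -> legal
(5,2): flips 2 -> legal
(5,3): flips 3 -> legal
(5,5): flips 3 -> legal
(5,6): flips 2 -> legal
(6,3): no bracket -> illegal
(6,4): no bracket -> illegal
(6,6): no bracket -> illegal
(7,4): no bracket -> illegal
(7,5): no bracket -> illegal
(7,6): no bracket -> illegal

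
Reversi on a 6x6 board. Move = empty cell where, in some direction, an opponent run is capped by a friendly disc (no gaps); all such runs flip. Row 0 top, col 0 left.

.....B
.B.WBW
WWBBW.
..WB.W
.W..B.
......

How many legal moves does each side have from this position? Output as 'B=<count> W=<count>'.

-- B to move --
(0,2): no bracket -> illegal
(0,3): flips 1 -> legal
(0,4): flips 1 -> legal
(1,0): no bracket -> illegal
(1,2): flips 1 -> legal
(2,5): flips 2 -> legal
(3,0): no bracket -> illegal
(3,1): flips 2 -> legal
(3,4): flips 1 -> legal
(4,0): no bracket -> illegal
(4,2): flips 1 -> legal
(4,3): no bracket -> illegal
(4,5): no bracket -> illegal
(5,0): flips 2 -> legal
(5,1): no bracket -> illegal
(5,2): no bracket -> illegal
B mobility = 8
-- W to move --
(0,0): no bracket -> illegal
(0,1): flips 1 -> legal
(0,2): flips 1 -> legal
(0,3): no bracket -> illegal
(0,4): flips 1 -> legal
(1,0): no bracket -> illegal
(1,2): flips 1 -> legal
(2,5): no bracket -> illegal
(3,1): flips 1 -> legal
(3,4): flips 1 -> legal
(4,2): flips 1 -> legal
(4,3): flips 2 -> legal
(4,5): no bracket -> illegal
(5,3): flips 1 -> legal
(5,4): no bracket -> illegal
(5,5): no bracket -> illegal
W mobility = 9

Answer: B=8 W=9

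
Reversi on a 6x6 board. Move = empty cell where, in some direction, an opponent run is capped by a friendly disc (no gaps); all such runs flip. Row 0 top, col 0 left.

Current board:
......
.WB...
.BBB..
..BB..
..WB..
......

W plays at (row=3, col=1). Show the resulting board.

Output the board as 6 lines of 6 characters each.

Answer: ......
.WB...
.WBB..
.WBB..
..WB..
......

Derivation:
Place W at (3,1); scan 8 dirs for brackets.
Dir NW: first cell '.' (not opp) -> no flip
Dir N: opp run (2,1) capped by W -> flip
Dir NE: opp run (2,2), next='.' -> no flip
Dir W: first cell '.' (not opp) -> no flip
Dir E: opp run (3,2) (3,3), next='.' -> no flip
Dir SW: first cell '.' (not opp) -> no flip
Dir S: first cell '.' (not opp) -> no flip
Dir SE: first cell 'W' (not opp) -> no flip
All flips: (2,1)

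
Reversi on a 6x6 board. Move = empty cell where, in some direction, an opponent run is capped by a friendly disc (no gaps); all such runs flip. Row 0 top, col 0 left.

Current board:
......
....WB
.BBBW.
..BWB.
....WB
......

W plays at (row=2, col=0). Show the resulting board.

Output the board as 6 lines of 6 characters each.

Answer: ......
....WB
WWWWW.
..BWB.
....WB
......

Derivation:
Place W at (2,0); scan 8 dirs for brackets.
Dir NW: edge -> no flip
Dir N: first cell '.' (not opp) -> no flip
Dir NE: first cell '.' (not opp) -> no flip
Dir W: edge -> no flip
Dir E: opp run (2,1) (2,2) (2,3) capped by W -> flip
Dir SW: edge -> no flip
Dir S: first cell '.' (not opp) -> no flip
Dir SE: first cell '.' (not opp) -> no flip
All flips: (2,1) (2,2) (2,3)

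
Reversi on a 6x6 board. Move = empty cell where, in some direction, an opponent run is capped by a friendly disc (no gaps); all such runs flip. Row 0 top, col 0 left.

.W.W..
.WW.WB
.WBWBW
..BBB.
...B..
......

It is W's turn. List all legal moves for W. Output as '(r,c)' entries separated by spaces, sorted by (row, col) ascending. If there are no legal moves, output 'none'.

(0,4): no bracket -> illegal
(0,5): flips 1 -> legal
(1,3): no bracket -> illegal
(3,1): no bracket -> illegal
(3,5): no bracket -> illegal
(4,1): flips 1 -> legal
(4,2): flips 2 -> legal
(4,4): flips 4 -> legal
(4,5): flips 1 -> legal
(5,2): flips 2 -> legal
(5,3): flips 2 -> legal
(5,4): flips 2 -> legal

Answer: (0,5) (4,1) (4,2) (4,4) (4,5) (5,2) (5,3) (5,4)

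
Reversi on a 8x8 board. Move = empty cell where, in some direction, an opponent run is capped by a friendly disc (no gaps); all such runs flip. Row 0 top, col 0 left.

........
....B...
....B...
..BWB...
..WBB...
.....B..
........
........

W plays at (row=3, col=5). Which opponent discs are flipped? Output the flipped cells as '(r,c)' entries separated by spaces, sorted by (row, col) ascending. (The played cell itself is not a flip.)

Answer: (3,4)

Derivation:
Dir NW: opp run (2,4), next='.' -> no flip
Dir N: first cell '.' (not opp) -> no flip
Dir NE: first cell '.' (not opp) -> no flip
Dir W: opp run (3,4) capped by W -> flip
Dir E: first cell '.' (not opp) -> no flip
Dir SW: opp run (4,4), next='.' -> no flip
Dir S: first cell '.' (not opp) -> no flip
Dir SE: first cell '.' (not opp) -> no flip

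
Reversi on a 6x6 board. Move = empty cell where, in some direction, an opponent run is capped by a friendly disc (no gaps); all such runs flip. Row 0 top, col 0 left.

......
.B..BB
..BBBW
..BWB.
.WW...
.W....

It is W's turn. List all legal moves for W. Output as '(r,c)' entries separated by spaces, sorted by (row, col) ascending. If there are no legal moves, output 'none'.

Answer: (0,0) (0,3) (0,5) (1,2) (1,3) (2,1) (3,1) (3,5) (4,3)

Derivation:
(0,0): flips 2 -> legal
(0,1): no bracket -> illegal
(0,2): no bracket -> illegal
(0,3): flips 1 -> legal
(0,4): no bracket -> illegal
(0,5): flips 4 -> legal
(1,0): no bracket -> illegal
(1,2): flips 2 -> legal
(1,3): flips 1 -> legal
(2,0): no bracket -> illegal
(2,1): flips 3 -> legal
(3,1): flips 1 -> legal
(3,5): flips 1 -> legal
(4,3): flips 1 -> legal
(4,4): no bracket -> illegal
(4,5): no bracket -> illegal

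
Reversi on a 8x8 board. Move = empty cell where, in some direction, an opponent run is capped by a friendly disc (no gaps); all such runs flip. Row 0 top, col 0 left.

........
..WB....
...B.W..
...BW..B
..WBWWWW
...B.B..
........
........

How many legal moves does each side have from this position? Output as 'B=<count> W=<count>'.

Answer: B=9 W=10

Derivation:
-- B to move --
(0,1): flips 1 -> legal
(0,2): no bracket -> illegal
(0,3): no bracket -> illegal
(1,1): flips 1 -> legal
(1,4): no bracket -> illegal
(1,5): no bracket -> illegal
(1,6): flips 2 -> legal
(2,1): no bracket -> illegal
(2,2): no bracket -> illegal
(2,4): no bracket -> illegal
(2,6): no bracket -> illegal
(3,1): flips 1 -> legal
(3,2): no bracket -> illegal
(3,5): flips 3 -> legal
(3,6): no bracket -> illegal
(4,1): flips 1 -> legal
(5,1): flips 1 -> legal
(5,2): no bracket -> illegal
(5,4): no bracket -> illegal
(5,6): flips 2 -> legal
(5,7): flips 1 -> legal
B mobility = 9
-- W to move --
(0,2): no bracket -> illegal
(0,3): no bracket -> illegal
(0,4): no bracket -> illegal
(1,4): flips 1 -> legal
(2,2): flips 1 -> legal
(2,4): flips 1 -> legal
(2,6): no bracket -> illegal
(2,7): flips 1 -> legal
(3,2): flips 1 -> legal
(3,6): no bracket -> illegal
(5,2): flips 1 -> legal
(5,4): no bracket -> illegal
(5,6): no bracket -> illegal
(6,2): flips 1 -> legal
(6,3): no bracket -> illegal
(6,4): flips 2 -> legal
(6,5): flips 1 -> legal
(6,6): flips 1 -> legal
W mobility = 10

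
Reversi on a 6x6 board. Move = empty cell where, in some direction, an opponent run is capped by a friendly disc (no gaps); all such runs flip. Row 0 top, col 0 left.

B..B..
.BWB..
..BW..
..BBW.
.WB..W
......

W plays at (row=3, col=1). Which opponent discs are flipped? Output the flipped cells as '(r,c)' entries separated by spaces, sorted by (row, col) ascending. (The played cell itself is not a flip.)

Dir NW: first cell '.' (not opp) -> no flip
Dir N: first cell '.' (not opp) -> no flip
Dir NE: opp run (2,2) (1,3), next='.' -> no flip
Dir W: first cell '.' (not opp) -> no flip
Dir E: opp run (3,2) (3,3) capped by W -> flip
Dir SW: first cell '.' (not opp) -> no flip
Dir S: first cell 'W' (not opp) -> no flip
Dir SE: opp run (4,2), next='.' -> no flip

Answer: (3,2) (3,3)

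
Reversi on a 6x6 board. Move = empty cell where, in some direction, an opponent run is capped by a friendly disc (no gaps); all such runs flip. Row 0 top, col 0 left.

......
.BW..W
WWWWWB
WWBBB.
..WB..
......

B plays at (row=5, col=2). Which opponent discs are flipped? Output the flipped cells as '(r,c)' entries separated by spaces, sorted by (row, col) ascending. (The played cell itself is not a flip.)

Answer: (4,2)

Derivation:
Dir NW: first cell '.' (not opp) -> no flip
Dir N: opp run (4,2) capped by B -> flip
Dir NE: first cell 'B' (not opp) -> no flip
Dir W: first cell '.' (not opp) -> no flip
Dir E: first cell '.' (not opp) -> no flip
Dir SW: edge -> no flip
Dir S: edge -> no flip
Dir SE: edge -> no flip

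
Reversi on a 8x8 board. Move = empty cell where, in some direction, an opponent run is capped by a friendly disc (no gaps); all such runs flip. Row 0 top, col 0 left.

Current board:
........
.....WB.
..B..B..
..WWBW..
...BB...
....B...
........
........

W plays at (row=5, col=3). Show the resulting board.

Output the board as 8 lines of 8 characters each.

Answer: ........
.....WB.
..B..B..
..WWBW..
...WW...
...WB...
........
........

Derivation:
Place W at (5,3); scan 8 dirs for brackets.
Dir NW: first cell '.' (not opp) -> no flip
Dir N: opp run (4,3) capped by W -> flip
Dir NE: opp run (4,4) capped by W -> flip
Dir W: first cell '.' (not opp) -> no flip
Dir E: opp run (5,4), next='.' -> no flip
Dir SW: first cell '.' (not opp) -> no flip
Dir S: first cell '.' (not opp) -> no flip
Dir SE: first cell '.' (not opp) -> no flip
All flips: (4,3) (4,4)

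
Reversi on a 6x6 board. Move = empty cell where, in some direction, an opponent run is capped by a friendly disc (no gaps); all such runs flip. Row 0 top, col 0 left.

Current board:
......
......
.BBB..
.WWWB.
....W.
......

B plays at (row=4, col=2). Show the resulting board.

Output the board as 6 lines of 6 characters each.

Place B at (4,2); scan 8 dirs for brackets.
Dir NW: opp run (3,1), next='.' -> no flip
Dir N: opp run (3,2) capped by B -> flip
Dir NE: opp run (3,3), next='.' -> no flip
Dir W: first cell '.' (not opp) -> no flip
Dir E: first cell '.' (not opp) -> no flip
Dir SW: first cell '.' (not opp) -> no flip
Dir S: first cell '.' (not opp) -> no flip
Dir SE: first cell '.' (not opp) -> no flip
All flips: (3,2)

Answer: ......
......
.BBB..
.WBWB.
..B.W.
......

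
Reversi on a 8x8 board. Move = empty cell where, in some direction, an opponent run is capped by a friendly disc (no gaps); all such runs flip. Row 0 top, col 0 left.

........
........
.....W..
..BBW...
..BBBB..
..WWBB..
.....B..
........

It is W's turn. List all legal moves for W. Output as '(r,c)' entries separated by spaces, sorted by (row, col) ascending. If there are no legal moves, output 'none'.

Answer: (2,2) (2,3) (3,1) (3,5) (5,6) (6,4)

Derivation:
(2,1): no bracket -> illegal
(2,2): flips 2 -> legal
(2,3): flips 2 -> legal
(2,4): no bracket -> illegal
(3,1): flips 3 -> legal
(3,5): flips 1 -> legal
(3,6): no bracket -> illegal
(4,1): no bracket -> illegal
(4,6): no bracket -> illegal
(5,1): no bracket -> illegal
(5,6): flips 3 -> legal
(6,3): no bracket -> illegal
(6,4): flips 2 -> legal
(6,6): no bracket -> illegal
(7,4): no bracket -> illegal
(7,5): no bracket -> illegal
(7,6): no bracket -> illegal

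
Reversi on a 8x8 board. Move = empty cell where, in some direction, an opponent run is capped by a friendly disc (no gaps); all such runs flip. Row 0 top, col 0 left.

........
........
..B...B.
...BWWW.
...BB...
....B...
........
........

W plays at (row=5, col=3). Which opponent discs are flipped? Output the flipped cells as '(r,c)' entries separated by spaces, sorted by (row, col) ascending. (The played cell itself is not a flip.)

Answer: (4,4)

Derivation:
Dir NW: first cell '.' (not opp) -> no flip
Dir N: opp run (4,3) (3,3), next='.' -> no flip
Dir NE: opp run (4,4) capped by W -> flip
Dir W: first cell '.' (not opp) -> no flip
Dir E: opp run (5,4), next='.' -> no flip
Dir SW: first cell '.' (not opp) -> no flip
Dir S: first cell '.' (not opp) -> no flip
Dir SE: first cell '.' (not opp) -> no flip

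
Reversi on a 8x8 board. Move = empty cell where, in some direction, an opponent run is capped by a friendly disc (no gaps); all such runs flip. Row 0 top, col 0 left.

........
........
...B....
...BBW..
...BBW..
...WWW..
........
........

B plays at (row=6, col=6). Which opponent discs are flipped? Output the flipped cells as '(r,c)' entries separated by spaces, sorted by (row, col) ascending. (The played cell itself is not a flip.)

Dir NW: opp run (5,5) capped by B -> flip
Dir N: first cell '.' (not opp) -> no flip
Dir NE: first cell '.' (not opp) -> no flip
Dir W: first cell '.' (not opp) -> no flip
Dir E: first cell '.' (not opp) -> no flip
Dir SW: first cell '.' (not opp) -> no flip
Dir S: first cell '.' (not opp) -> no flip
Dir SE: first cell '.' (not opp) -> no flip

Answer: (5,5)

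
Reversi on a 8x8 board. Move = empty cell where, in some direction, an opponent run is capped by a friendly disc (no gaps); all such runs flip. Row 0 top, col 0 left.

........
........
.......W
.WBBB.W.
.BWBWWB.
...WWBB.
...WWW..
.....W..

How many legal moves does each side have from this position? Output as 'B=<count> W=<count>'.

-- B to move --
(1,6): no bracket -> illegal
(1,7): no bracket -> illegal
(2,0): no bracket -> illegal
(2,1): flips 1 -> legal
(2,2): no bracket -> illegal
(2,5): no bracket -> illegal
(2,6): flips 1 -> legal
(3,0): flips 1 -> legal
(3,5): flips 1 -> legal
(3,7): no bracket -> illegal
(4,0): no bracket -> illegal
(4,7): no bracket -> illegal
(5,1): flips 1 -> legal
(5,2): flips 3 -> legal
(6,2): no bracket -> illegal
(6,6): no bracket -> illegal
(7,2): no bracket -> illegal
(7,3): flips 3 -> legal
(7,4): flips 4 -> legal
(7,6): flips 2 -> legal
B mobility = 9
-- W to move --
(2,1): flips 2 -> legal
(2,2): flips 2 -> legal
(2,3): flips 3 -> legal
(2,4): flips 2 -> legal
(2,5): no bracket -> illegal
(3,0): no bracket -> illegal
(3,5): flips 3 -> legal
(3,7): flips 2 -> legal
(4,0): flips 1 -> legal
(4,7): flips 2 -> legal
(5,0): no bracket -> illegal
(5,1): flips 1 -> legal
(5,2): no bracket -> illegal
(5,7): flips 2 -> legal
(6,6): flips 3 -> legal
(6,7): flips 1 -> legal
W mobility = 12

Answer: B=9 W=12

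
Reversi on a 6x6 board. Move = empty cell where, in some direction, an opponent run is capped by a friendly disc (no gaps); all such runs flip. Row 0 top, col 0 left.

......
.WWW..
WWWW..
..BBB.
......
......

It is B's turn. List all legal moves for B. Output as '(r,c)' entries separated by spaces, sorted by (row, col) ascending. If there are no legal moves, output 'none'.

Answer: (0,0) (0,1) (0,2) (0,3) (1,0) (1,4)

Derivation:
(0,0): flips 2 -> legal
(0,1): flips 2 -> legal
(0,2): flips 2 -> legal
(0,3): flips 2 -> legal
(0,4): no bracket -> illegal
(1,0): flips 1 -> legal
(1,4): flips 1 -> legal
(2,4): no bracket -> illegal
(3,0): no bracket -> illegal
(3,1): no bracket -> illegal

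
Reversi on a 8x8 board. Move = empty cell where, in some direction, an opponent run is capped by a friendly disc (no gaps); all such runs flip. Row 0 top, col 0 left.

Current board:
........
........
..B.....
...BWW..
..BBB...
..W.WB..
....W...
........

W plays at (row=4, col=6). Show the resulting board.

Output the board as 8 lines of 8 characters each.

Place W at (4,6); scan 8 dirs for brackets.
Dir NW: first cell 'W' (not opp) -> no flip
Dir N: first cell '.' (not opp) -> no flip
Dir NE: first cell '.' (not opp) -> no flip
Dir W: first cell '.' (not opp) -> no flip
Dir E: first cell '.' (not opp) -> no flip
Dir SW: opp run (5,5) capped by W -> flip
Dir S: first cell '.' (not opp) -> no flip
Dir SE: first cell '.' (not opp) -> no flip
All flips: (5,5)

Answer: ........
........
..B.....
...BWW..
..BBB.W.
..W.WW..
....W...
........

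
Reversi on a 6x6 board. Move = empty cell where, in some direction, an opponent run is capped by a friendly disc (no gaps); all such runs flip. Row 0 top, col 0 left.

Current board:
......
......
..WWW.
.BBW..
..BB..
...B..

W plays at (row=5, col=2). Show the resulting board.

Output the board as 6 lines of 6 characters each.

Answer: ......
......
..WWW.
.BWW..
..WB..
..WB..

Derivation:
Place W at (5,2); scan 8 dirs for brackets.
Dir NW: first cell '.' (not opp) -> no flip
Dir N: opp run (4,2) (3,2) capped by W -> flip
Dir NE: opp run (4,3), next='.' -> no flip
Dir W: first cell '.' (not opp) -> no flip
Dir E: opp run (5,3), next='.' -> no flip
Dir SW: edge -> no flip
Dir S: edge -> no flip
Dir SE: edge -> no flip
All flips: (3,2) (4,2)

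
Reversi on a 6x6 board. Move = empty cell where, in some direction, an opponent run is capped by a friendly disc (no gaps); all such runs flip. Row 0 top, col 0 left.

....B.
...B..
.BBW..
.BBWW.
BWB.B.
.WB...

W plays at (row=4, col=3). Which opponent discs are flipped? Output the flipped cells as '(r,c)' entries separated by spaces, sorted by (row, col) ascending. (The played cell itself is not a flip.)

Dir NW: opp run (3,2) (2,1), next='.' -> no flip
Dir N: first cell 'W' (not opp) -> no flip
Dir NE: first cell 'W' (not opp) -> no flip
Dir W: opp run (4,2) capped by W -> flip
Dir E: opp run (4,4), next='.' -> no flip
Dir SW: opp run (5,2), next=edge -> no flip
Dir S: first cell '.' (not opp) -> no flip
Dir SE: first cell '.' (not opp) -> no flip

Answer: (4,2)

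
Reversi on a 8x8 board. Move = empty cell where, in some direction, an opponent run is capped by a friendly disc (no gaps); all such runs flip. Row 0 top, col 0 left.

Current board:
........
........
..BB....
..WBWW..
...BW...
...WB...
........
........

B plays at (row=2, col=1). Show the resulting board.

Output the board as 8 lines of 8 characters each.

Answer: ........
........
.BBB....
..BBWW..
...BW...
...WB...
........
........

Derivation:
Place B at (2,1); scan 8 dirs for brackets.
Dir NW: first cell '.' (not opp) -> no flip
Dir N: first cell '.' (not opp) -> no flip
Dir NE: first cell '.' (not opp) -> no flip
Dir W: first cell '.' (not opp) -> no flip
Dir E: first cell 'B' (not opp) -> no flip
Dir SW: first cell '.' (not opp) -> no flip
Dir S: first cell '.' (not opp) -> no flip
Dir SE: opp run (3,2) capped by B -> flip
All flips: (3,2)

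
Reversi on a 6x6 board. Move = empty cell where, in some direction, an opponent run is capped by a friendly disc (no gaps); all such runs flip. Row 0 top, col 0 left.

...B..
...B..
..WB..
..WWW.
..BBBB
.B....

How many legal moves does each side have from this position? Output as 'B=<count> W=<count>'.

Answer: B=7 W=8

Derivation:
-- B to move --
(1,1): flips 2 -> legal
(1,2): flips 2 -> legal
(2,1): flips 2 -> legal
(2,4): flips 2 -> legal
(2,5): flips 1 -> legal
(3,1): flips 1 -> legal
(3,5): no bracket -> illegal
(4,1): flips 1 -> legal
B mobility = 7
-- W to move --
(0,2): no bracket -> illegal
(0,4): flips 1 -> legal
(1,2): flips 1 -> legal
(1,4): flips 1 -> legal
(2,4): flips 1 -> legal
(3,1): no bracket -> illegal
(3,5): no bracket -> illegal
(4,0): no bracket -> illegal
(4,1): no bracket -> illegal
(5,0): no bracket -> illegal
(5,2): flips 2 -> legal
(5,3): flips 1 -> legal
(5,4): flips 2 -> legal
(5,5): flips 1 -> legal
W mobility = 8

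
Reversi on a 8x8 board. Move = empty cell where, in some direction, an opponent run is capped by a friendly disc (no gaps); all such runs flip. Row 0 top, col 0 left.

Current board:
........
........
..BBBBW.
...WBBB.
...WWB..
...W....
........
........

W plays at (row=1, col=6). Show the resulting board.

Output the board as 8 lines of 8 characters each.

Place W at (1,6); scan 8 dirs for brackets.
Dir NW: first cell '.' (not opp) -> no flip
Dir N: first cell '.' (not opp) -> no flip
Dir NE: first cell '.' (not opp) -> no flip
Dir W: first cell '.' (not opp) -> no flip
Dir E: first cell '.' (not opp) -> no flip
Dir SW: opp run (2,5) (3,4) capped by W -> flip
Dir S: first cell 'W' (not opp) -> no flip
Dir SE: first cell '.' (not opp) -> no flip
All flips: (2,5) (3,4)

Answer: ........
......W.
..BBBWW.
...WWBB.
...WWB..
...W....
........
........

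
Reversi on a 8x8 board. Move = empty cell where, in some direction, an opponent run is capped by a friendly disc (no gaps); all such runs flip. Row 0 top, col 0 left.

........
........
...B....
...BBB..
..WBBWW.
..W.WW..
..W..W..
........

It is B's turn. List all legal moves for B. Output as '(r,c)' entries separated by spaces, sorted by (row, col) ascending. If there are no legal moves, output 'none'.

Answer: (4,1) (4,7) (5,1) (5,6) (5,7) (6,1) (6,4) (6,6) (7,5) (7,6)

Derivation:
(3,1): no bracket -> illegal
(3,2): no bracket -> illegal
(3,6): no bracket -> illegal
(3,7): no bracket -> illegal
(4,1): flips 1 -> legal
(4,7): flips 2 -> legal
(5,1): flips 1 -> legal
(5,3): no bracket -> illegal
(5,6): flips 1 -> legal
(5,7): flips 1 -> legal
(6,1): flips 1 -> legal
(6,3): no bracket -> illegal
(6,4): flips 1 -> legal
(6,6): flips 1 -> legal
(7,1): no bracket -> illegal
(7,2): no bracket -> illegal
(7,3): no bracket -> illegal
(7,4): no bracket -> illegal
(7,5): flips 3 -> legal
(7,6): flips 2 -> legal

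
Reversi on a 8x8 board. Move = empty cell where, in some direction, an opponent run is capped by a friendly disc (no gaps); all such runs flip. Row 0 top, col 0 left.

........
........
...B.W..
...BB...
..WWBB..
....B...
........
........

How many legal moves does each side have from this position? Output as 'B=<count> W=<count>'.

Answer: B=6 W=4

Derivation:
-- B to move --
(1,4): no bracket -> illegal
(1,5): no bracket -> illegal
(1,6): flips 1 -> legal
(2,4): no bracket -> illegal
(2,6): no bracket -> illegal
(3,1): no bracket -> illegal
(3,2): flips 1 -> legal
(3,5): no bracket -> illegal
(3,6): no bracket -> illegal
(4,1): flips 2 -> legal
(5,1): flips 1 -> legal
(5,2): flips 1 -> legal
(5,3): flips 1 -> legal
B mobility = 6
-- W to move --
(1,2): no bracket -> illegal
(1,3): flips 2 -> legal
(1,4): no bracket -> illegal
(2,2): no bracket -> illegal
(2,4): flips 1 -> legal
(3,2): no bracket -> illegal
(3,5): no bracket -> illegal
(3,6): no bracket -> illegal
(4,6): flips 2 -> legal
(5,3): no bracket -> illegal
(5,5): no bracket -> illegal
(5,6): no bracket -> illegal
(6,3): no bracket -> illegal
(6,4): no bracket -> illegal
(6,5): flips 1 -> legal
W mobility = 4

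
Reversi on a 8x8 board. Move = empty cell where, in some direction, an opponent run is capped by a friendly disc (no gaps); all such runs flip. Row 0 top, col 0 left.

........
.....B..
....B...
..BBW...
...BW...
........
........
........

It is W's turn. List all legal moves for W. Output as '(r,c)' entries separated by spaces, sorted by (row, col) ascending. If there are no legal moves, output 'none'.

Answer: (1,4) (2,2) (3,1) (4,2) (5,2)

Derivation:
(0,4): no bracket -> illegal
(0,5): no bracket -> illegal
(0,6): no bracket -> illegal
(1,3): no bracket -> illegal
(1,4): flips 1 -> legal
(1,6): no bracket -> illegal
(2,1): no bracket -> illegal
(2,2): flips 1 -> legal
(2,3): no bracket -> illegal
(2,5): no bracket -> illegal
(2,6): no bracket -> illegal
(3,1): flips 2 -> legal
(3,5): no bracket -> illegal
(4,1): no bracket -> illegal
(4,2): flips 1 -> legal
(5,2): flips 1 -> legal
(5,3): no bracket -> illegal
(5,4): no bracket -> illegal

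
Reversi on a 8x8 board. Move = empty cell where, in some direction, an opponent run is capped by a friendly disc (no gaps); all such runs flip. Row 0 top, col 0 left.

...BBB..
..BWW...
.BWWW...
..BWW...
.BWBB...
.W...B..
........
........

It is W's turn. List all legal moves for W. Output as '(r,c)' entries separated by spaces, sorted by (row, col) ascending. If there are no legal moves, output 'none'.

(0,1): flips 1 -> legal
(0,2): flips 1 -> legal
(0,6): no bracket -> illegal
(1,0): no bracket -> illegal
(1,1): flips 1 -> legal
(1,5): no bracket -> illegal
(1,6): no bracket -> illegal
(2,0): flips 1 -> legal
(3,0): no bracket -> illegal
(3,1): flips 2 -> legal
(3,5): no bracket -> illegal
(4,0): flips 1 -> legal
(4,5): flips 2 -> legal
(4,6): no bracket -> illegal
(5,0): flips 2 -> legal
(5,2): flips 1 -> legal
(5,3): flips 1 -> legal
(5,4): flips 1 -> legal
(5,6): no bracket -> illegal
(6,4): no bracket -> illegal
(6,5): no bracket -> illegal
(6,6): flips 2 -> legal

Answer: (0,1) (0,2) (1,1) (2,0) (3,1) (4,0) (4,5) (5,0) (5,2) (5,3) (5,4) (6,6)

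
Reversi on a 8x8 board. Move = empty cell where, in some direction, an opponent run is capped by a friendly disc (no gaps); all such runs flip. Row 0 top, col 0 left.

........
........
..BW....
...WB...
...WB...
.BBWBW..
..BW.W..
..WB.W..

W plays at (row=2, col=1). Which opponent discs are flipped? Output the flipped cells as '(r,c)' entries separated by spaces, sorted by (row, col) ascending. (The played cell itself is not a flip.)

Answer: (2,2)

Derivation:
Dir NW: first cell '.' (not opp) -> no flip
Dir N: first cell '.' (not opp) -> no flip
Dir NE: first cell '.' (not opp) -> no flip
Dir W: first cell '.' (not opp) -> no flip
Dir E: opp run (2,2) capped by W -> flip
Dir SW: first cell '.' (not opp) -> no flip
Dir S: first cell '.' (not opp) -> no flip
Dir SE: first cell '.' (not opp) -> no flip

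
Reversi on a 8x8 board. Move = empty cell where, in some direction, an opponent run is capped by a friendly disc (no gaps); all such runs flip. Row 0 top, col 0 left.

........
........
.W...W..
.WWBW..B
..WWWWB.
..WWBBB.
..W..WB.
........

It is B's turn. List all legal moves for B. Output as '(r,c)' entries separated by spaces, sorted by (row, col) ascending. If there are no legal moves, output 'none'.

Answer: (1,0) (2,3) (2,4) (3,0) (3,5) (3,6) (4,1) (5,1) (6,3) (6,4) (7,4) (7,5) (7,6)

Derivation:
(1,0): flips 3 -> legal
(1,1): no bracket -> illegal
(1,2): no bracket -> illegal
(1,4): no bracket -> illegal
(1,5): no bracket -> illegal
(1,6): no bracket -> illegal
(2,0): no bracket -> illegal
(2,2): no bracket -> illegal
(2,3): flips 2 -> legal
(2,4): flips 2 -> legal
(2,6): no bracket -> illegal
(3,0): flips 2 -> legal
(3,5): flips 2 -> legal
(3,6): flips 1 -> legal
(4,0): no bracket -> illegal
(4,1): flips 4 -> legal
(5,1): flips 3 -> legal
(6,1): no bracket -> illegal
(6,3): flips 2 -> legal
(6,4): flips 1 -> legal
(7,1): no bracket -> illegal
(7,2): no bracket -> illegal
(7,3): no bracket -> illegal
(7,4): flips 1 -> legal
(7,5): flips 1 -> legal
(7,6): flips 1 -> legal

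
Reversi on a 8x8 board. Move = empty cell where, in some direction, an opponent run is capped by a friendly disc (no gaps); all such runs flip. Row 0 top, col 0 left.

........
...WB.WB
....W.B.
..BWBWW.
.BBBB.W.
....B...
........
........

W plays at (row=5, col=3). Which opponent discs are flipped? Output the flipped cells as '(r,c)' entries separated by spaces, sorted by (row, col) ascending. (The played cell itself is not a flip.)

Dir NW: opp run (4,2), next='.' -> no flip
Dir N: opp run (4,3) capped by W -> flip
Dir NE: opp run (4,4) capped by W -> flip
Dir W: first cell '.' (not opp) -> no flip
Dir E: opp run (5,4), next='.' -> no flip
Dir SW: first cell '.' (not opp) -> no flip
Dir S: first cell '.' (not opp) -> no flip
Dir SE: first cell '.' (not opp) -> no flip

Answer: (4,3) (4,4)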